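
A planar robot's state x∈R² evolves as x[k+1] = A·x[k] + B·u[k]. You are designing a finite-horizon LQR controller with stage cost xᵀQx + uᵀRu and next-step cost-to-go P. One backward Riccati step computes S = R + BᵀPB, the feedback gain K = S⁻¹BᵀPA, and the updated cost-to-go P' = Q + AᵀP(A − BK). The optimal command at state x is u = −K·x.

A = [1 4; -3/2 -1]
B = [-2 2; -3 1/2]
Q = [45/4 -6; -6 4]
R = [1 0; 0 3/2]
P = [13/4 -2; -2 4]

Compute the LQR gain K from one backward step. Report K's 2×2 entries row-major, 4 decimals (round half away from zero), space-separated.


0.6378 0.6898 1.0164 2.3869

BᵀP = [-0.5000 -8.0000; 5.5000 -2.0000]
S = R + BᵀPB = [1 0; 0 3/2] + [25.0000 -5.0000; -5.0000 10.0000] = [26.0000 -5.0000; -5.0000 11.5000]
BᵀPA = [11.5000 6.0000; 8.5000 24.0000]
K = S⁻¹·BᵀPA = [0.6378 0.6898; 1.0164 2.3869]
A−BK = [0.2427 0.6058; -0.0949 -0.1241]
AᵀP(A−BK) = [2.2760 4.7792; 4.7792 10.5766]
P' = Q + AᵀP(A−BK) = [13.5260 -1.2208; -1.2208 14.5766]
tr(P') = 28.1026


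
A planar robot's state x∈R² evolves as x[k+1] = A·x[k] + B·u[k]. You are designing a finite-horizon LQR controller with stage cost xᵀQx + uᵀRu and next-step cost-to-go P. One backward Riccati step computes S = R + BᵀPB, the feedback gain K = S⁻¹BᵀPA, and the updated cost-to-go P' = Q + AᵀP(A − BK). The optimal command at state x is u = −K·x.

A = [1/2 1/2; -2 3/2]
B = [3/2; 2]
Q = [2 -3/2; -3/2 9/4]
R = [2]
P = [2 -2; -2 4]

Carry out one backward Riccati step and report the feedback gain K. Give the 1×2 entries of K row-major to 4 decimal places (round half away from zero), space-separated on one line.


BᵀP = [-1.0000 5.0000]
S = R + BᵀPB = [2] + [8.5000] = [10.5000]
BᵀPA = [-10.5000 7.0000]
K = S⁻¹·BᵀPA = [-1.0000 0.6667]
A−BK = [2.0000 -0.5000; 0.0000 0.1667]
AᵀP(A−BK) = [10.0000 -4.0000; -4.0000 1.8333]
P' = Q + AᵀP(A−BK) = [12.0000 -5.5000; -5.5000 4.0833]
tr(P') = 16.0833

-1.0000 0.6667


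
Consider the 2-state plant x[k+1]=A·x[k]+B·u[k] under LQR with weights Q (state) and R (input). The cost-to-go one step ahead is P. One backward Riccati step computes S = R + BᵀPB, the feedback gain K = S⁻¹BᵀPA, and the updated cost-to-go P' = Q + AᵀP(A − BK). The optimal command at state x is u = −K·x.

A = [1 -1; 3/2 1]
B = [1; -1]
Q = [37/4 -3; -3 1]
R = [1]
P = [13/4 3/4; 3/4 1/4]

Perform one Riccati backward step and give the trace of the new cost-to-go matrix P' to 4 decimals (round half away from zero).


13.4583

BᵀP = [2.5000 0.5000]
S = R + BᵀPB = [1] + [2.0000] = [3.0000]
BᵀPA = [3.2500 -2.0000]
K = S⁻¹·BᵀPA = [1.0833 -0.6667]
A−BK = [-0.0833 -0.3333; 2.5833 0.3333]
AᵀP(A−BK) = [2.5417 -1.0833; -1.0833 0.6667]
P' = Q + AᵀP(A−BK) = [11.7917 -4.0833; -4.0833 1.6667]
tr(P') = 13.4583


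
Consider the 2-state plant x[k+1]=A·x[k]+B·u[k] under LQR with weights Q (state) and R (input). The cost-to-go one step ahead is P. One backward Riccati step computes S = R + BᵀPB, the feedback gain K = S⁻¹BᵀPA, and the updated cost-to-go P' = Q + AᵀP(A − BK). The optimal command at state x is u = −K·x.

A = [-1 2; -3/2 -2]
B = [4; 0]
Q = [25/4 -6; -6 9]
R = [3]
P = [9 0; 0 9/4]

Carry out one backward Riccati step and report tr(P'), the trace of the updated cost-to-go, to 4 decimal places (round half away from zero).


BᵀP = [36.0000 0.0000]
S = R + BᵀPB = [3] + [144.0000] = [147.0000]
BᵀPA = [-36.0000 72.0000]
K = S⁻¹·BᵀPA = [-0.2449 0.4898]
A−BK = [-0.0204 0.0408; -1.5000 -2.0000]
AᵀP(A−BK) = [5.2462 6.3827; 6.3827 9.7347]
P' = Q + AᵀP(A−BK) = [11.4962 0.3827; 0.3827 18.7347]
tr(P') = 30.2309

30.2309


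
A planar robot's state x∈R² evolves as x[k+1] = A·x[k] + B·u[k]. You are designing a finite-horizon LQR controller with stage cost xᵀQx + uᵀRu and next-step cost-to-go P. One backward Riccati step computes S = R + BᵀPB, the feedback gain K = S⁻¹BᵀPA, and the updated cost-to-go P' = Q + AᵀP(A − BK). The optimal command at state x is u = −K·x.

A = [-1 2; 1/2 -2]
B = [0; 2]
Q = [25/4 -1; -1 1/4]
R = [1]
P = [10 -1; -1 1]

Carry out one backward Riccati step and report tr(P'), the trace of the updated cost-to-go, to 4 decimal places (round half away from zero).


55.1500

BᵀP = [-2.0000 2.0000]
S = R + BᵀPB = [1] + [4.0000] = [5.0000]
BᵀPA = [3.0000 -8.0000]
K = S⁻¹·BᵀPA = [0.6000 -1.6000]
A−BK = [-1.0000 2.0000; -0.7000 1.2000]
AᵀP(A−BK) = [9.4500 -19.2000; -19.2000 39.2000]
P' = Q + AᵀP(A−BK) = [15.7000 -20.2000; -20.2000 39.4500]
tr(P') = 55.1500


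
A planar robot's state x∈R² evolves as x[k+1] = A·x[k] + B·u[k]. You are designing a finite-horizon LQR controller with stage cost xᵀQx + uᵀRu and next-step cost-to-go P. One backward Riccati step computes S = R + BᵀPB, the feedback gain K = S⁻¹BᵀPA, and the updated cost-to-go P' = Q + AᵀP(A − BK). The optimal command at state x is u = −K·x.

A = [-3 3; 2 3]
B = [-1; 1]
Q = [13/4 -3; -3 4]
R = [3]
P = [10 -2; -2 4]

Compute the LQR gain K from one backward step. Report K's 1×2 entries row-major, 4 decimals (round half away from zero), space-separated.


BᵀP = [-12.0000 6.0000]
S = R + BᵀPB = [3] + [18.0000] = [21.0000]
BᵀPA = [48.0000 -18.0000]
K = S⁻¹·BᵀPA = [2.2857 -0.8571]
A−BK = [-0.7143 2.1429; -0.2857 3.8571]
AᵀP(A−BK) = [20.2857 -18.8571; -18.8571 74.5714]
P' = Q + AᵀP(A−BK) = [23.5357 -21.8571; -21.8571 78.5714]
tr(P') = 102.1071

2.2857 -0.8571


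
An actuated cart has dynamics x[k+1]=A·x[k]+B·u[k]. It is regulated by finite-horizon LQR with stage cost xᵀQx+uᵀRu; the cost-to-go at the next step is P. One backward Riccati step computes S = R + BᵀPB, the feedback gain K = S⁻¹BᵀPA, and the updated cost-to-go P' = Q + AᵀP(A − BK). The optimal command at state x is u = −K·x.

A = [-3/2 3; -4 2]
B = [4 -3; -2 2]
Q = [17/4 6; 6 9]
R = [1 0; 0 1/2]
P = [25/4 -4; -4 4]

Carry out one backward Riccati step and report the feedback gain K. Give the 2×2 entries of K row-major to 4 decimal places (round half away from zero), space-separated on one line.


-1.0000 0.9787 -1.5476 0.8582

BᵀP = [33.0000 -24.0000; -26.7500 20.0000]
S = R + BᵀPB = [1 0; 0 1/2] + [180.0000 -147.0000; -147.0000 120.2500] = [181.0000 -147.0000; -147.0000 120.7500]
BᵀPA = [46.5000 51.0000; -39.8750 -40.2500]
K = S⁻¹·BᵀPA = [-1.0000 0.9787; -1.5476 0.8582]
A−BK = [-2.1429 1.6596; -2.9048 2.2411]
AᵀP(A−BK) = [14.8512 -11.4167; -11.4167 8.8759]
P' = Q + AᵀP(A−BK) = [19.1012 -5.4167; -5.4167 17.8759]
tr(P') = 36.9771


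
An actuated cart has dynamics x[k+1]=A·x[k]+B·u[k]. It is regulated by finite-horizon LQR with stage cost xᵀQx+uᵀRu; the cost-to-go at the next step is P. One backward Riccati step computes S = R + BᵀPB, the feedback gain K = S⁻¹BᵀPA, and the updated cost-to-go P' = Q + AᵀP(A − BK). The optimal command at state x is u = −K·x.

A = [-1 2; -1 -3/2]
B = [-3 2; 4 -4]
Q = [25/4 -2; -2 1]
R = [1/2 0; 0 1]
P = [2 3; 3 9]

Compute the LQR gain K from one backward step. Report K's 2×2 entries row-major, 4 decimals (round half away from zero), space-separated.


0.6387 -0.7277 0.9459 -0.3892

BᵀP = [6.0000 27.0000; -8.0000 -30.0000]
S = R + BᵀPB = [1/2 0; 0 1] + [90.0000 -96.0000; -96.0000 104.0000] = [90.5000 -96.0000; -96.0000 105.0000]
BᵀPA = [-33.0000 -28.5000; 38.0000 29.0000]
K = S⁻¹·BᵀPA = [0.6387 -0.7277; 0.9459 -0.3892]
A−BK = [-0.9756 0.5951; 0.2286 -0.1457]
AᵀP(A−BK) = [2.1344 -1.2269; -1.2269 0.7954]
P' = Q + AᵀP(A−BK) = [8.3844 -3.2269; -3.2269 1.7954]
tr(P') = 10.1798


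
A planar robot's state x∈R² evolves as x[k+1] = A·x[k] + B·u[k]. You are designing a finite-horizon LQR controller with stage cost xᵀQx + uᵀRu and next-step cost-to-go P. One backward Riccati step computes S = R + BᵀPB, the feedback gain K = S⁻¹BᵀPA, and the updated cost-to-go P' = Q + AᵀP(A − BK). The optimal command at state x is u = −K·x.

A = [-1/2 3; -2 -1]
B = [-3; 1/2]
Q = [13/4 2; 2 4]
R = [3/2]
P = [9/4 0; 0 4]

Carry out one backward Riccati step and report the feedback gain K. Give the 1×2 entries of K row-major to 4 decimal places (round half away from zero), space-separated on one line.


BᵀP = [-6.7500 2.0000]
S = R + BᵀPB = [3/2] + [21.2500] = [22.7500]
BᵀPA = [-0.6250 -22.2500]
K = S⁻¹·BᵀPA = [-0.0275 -0.9780]
A−BK = [-0.5824 0.0659; -1.9863 -0.5110]
AᵀP(A−BK) = [16.5453 4.0137; 4.0137 2.4890]
P' = Q + AᵀP(A−BK) = [19.7953 6.0137; 6.0137 6.4890]
tr(P') = 26.2843

-0.0275 -0.9780


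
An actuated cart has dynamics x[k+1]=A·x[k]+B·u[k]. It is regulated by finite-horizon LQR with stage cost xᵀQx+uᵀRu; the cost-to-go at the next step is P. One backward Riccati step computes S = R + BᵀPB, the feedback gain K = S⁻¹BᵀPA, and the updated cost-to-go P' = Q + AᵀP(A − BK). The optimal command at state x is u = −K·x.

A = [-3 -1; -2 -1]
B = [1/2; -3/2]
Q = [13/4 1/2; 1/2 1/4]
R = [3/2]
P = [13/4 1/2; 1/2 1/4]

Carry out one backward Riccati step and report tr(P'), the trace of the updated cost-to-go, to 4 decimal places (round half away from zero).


BᵀP = [0.8750 -0.1250]
S = R + BᵀPB = [3/2] + [0.6250] = [2.1250]
BᵀPA = [-2.3750 -0.7500]
K = S⁻¹·BᵀPA = [-1.1176 -0.3529]
A−BK = [-2.4412 -0.8235; -3.6765 -1.5294]
AᵀP(A−BK) = [33.5956 11.9118; 11.9118 4.2353]
P' = Q + AᵀP(A−BK) = [36.8456 12.4118; 12.4118 4.4853]
tr(P') = 41.3309

41.3309


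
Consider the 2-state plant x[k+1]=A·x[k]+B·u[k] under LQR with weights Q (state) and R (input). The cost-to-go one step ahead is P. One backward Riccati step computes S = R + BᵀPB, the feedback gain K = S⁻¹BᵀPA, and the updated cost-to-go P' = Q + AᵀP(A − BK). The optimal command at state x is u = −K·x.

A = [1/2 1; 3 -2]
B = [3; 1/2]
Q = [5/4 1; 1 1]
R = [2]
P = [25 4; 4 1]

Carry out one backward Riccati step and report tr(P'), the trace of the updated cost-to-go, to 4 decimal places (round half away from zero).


BᵀP = [77.0000 12.5000]
S = R + BᵀPB = [2] + [237.2500] = [239.2500]
BᵀPA = [76.0000 52.0000]
K = S⁻¹·BᵀPA = [0.3177 0.2173]
A−BK = [-0.4530 0.3480; 2.8412 -2.1087]
AᵀP(A−BK) = [3.1079 -2.0183; -2.0183 1.6980]
P' = Q + AᵀP(A−BK) = [4.3579 -1.0183; -1.0183 2.6980]
tr(P') = 7.0559

7.0559


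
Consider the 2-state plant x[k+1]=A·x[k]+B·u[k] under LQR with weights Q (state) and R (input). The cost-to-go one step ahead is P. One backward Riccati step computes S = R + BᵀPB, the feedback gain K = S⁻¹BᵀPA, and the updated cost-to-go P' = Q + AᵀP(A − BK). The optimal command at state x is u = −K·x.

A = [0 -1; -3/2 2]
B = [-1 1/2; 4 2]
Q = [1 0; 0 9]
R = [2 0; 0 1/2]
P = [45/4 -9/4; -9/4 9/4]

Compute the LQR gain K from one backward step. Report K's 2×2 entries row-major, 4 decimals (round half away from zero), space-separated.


BᵀP = [-20.2500 11.2500; 1.1250 3.3750]
S = R + BᵀPB = [2 0; 0 1/2] + [65.2500 12.3750; 12.3750 7.3125] = [67.2500 12.3750; 12.3750 7.8125]
BᵀPA = [-16.8750 42.7500; -5.0625 5.6250]
K = S⁻¹·BᵀPA = [-0.1859 0.7102; -0.3536 -0.4050]
A−BK = [-0.0091 -0.0873; -0.0494 -0.0309]
AᵀP(A−BK) = [0.1360 -0.1904; -0.1904 1.1666]
P' = Q + AᵀP(A−BK) = [1.1360 -0.1904; -0.1904 10.1666]
tr(P') = 11.3026

-0.1859 0.7102 -0.3536 -0.4050


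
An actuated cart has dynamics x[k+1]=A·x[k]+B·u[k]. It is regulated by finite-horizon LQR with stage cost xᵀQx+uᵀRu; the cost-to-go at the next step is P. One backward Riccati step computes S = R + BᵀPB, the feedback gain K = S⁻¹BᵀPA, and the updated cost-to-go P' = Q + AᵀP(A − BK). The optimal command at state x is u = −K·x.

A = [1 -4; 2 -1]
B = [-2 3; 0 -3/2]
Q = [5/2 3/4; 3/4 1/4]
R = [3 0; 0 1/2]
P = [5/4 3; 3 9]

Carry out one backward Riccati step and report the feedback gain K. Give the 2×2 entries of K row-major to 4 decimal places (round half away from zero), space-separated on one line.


BᵀP = [-2.5000 -6.0000; -0.7500 -4.5000]
S = R + BᵀPB = [3 0; 0 1/2] + [5.0000 1.5000; 1.5000 4.5000] = [8.0000 1.5000; 1.5000 5.0000]
BᵀPA = [-14.5000 16.0000; -9.7500 7.5000]
K = S⁻¹·BᵀPA = [-1.5331 1.8212; -1.4901 0.9536]
A−BK = [2.4040 -3.2185; -0.2351 0.4305]
AᵀP(A−BK) = [12.4917 -14.2947; -14.2947 16.7086]
P' = Q + AᵀP(A−BK) = [14.9917 -13.5447; -13.5447 16.9586]
tr(P') = 31.9503

-1.5331 1.8212 -1.4901 0.9536


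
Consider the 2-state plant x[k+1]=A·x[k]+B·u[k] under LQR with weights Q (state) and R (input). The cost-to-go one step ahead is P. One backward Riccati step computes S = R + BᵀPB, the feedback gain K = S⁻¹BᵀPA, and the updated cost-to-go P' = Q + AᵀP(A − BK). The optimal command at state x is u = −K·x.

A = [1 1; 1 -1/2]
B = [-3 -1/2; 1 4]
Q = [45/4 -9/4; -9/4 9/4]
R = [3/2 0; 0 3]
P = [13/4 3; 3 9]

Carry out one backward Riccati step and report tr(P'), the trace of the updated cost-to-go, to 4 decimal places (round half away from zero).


BᵀP = [-6.7500 0.0000; 10.3750 34.5000]
S = R + BᵀPB = [3/2 0; 0 3] + [20.2500 3.3750; 3.3750 132.8125] = [21.7500 3.3750; 3.3750 135.8125]
BᵀPA = [-6.7500 -6.7500; 44.8750 -6.8750]
K = S⁻¹·BᵀPA = [-0.3630 -0.3037; 0.3394 -0.0431]
A−BK = [0.0807 0.0675; 0.0053 -0.0240]
AᵀP(A−BK) = [0.5673 0.1333; 0.1333 0.1541]
P' = Q + AᵀP(A−BK) = [11.8173 -2.1167; -2.1167 2.4041]
tr(P') = 14.2214

14.2214


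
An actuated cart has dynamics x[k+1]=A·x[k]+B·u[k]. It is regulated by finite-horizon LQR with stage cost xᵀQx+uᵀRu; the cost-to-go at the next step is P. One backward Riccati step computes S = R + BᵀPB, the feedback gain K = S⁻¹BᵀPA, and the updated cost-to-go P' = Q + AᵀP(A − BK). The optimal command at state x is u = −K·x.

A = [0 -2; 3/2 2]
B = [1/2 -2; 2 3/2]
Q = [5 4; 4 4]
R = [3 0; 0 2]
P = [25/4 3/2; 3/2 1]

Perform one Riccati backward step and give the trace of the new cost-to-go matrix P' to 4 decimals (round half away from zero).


11.6171

BᵀP = [6.1250 2.7500; -10.2500 -1.5000]
S = R + BᵀPB = [3 0; 0 2] + [8.5625 -8.1250; -8.1250 18.2500] = [11.5625 -8.1250; -8.1250 20.2500]
BᵀPA = [4.1250 -6.7500; -2.2500 17.5000]
K = S⁻¹·BᵀPA = [0.3881 0.0327; 0.0446 0.8773]
A−BK = [-0.1048 -0.2617; 0.6569 0.6186]
AᵀP(A−BK) = [0.7494 0.3390; 0.3390 1.8677]
P' = Q + AᵀP(A−BK) = [5.7494 4.3390; 4.3390 5.8677]
tr(P') = 11.6171


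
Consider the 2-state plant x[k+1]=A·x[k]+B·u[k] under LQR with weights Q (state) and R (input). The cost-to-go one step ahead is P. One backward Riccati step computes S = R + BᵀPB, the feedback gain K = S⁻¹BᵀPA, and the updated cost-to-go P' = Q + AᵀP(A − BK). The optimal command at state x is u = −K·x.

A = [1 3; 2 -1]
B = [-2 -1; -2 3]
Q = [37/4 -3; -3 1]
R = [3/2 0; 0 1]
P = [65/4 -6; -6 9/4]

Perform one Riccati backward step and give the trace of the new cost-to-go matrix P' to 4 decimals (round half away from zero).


12.5256

BᵀP = [-20.5000 7.5000; -34.2500 12.7500]
S = R + BᵀPB = [3/2 0; 0 1] + [26.0000 43.0000; 43.0000 72.5000] = [27.5000 43.0000; 43.0000 73.5000]
BᵀPA = [-5.5000 -69.0000; -8.7500 -115.5000]
K = S⁻¹·BᵀPA = [-0.1626 -0.6096; -0.0239 -1.2148]
A−BK = [0.6509 0.5660; 1.7467 1.4253]
AᵀP(A−BK) = [0.1464 0.2678; 0.2678 2.1292]
P' = Q + AᵀP(A−BK) = [9.3964 -2.7322; -2.7322 3.1292]
tr(P') = 12.5256


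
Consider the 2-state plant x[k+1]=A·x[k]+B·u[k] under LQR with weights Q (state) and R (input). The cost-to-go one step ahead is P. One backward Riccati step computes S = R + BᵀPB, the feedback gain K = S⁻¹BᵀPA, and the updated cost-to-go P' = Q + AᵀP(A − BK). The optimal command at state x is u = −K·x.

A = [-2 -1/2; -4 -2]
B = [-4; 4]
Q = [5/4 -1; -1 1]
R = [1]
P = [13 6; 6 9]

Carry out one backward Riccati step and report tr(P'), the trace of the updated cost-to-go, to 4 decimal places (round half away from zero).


BᵀP = [-28.0000 12.0000]
S = R + BᵀPB = [1] + [160.0000] = [161.0000]
BᵀPA = [8.0000 -10.0000]
K = S⁻¹·BᵀPA = [0.0497 -0.0621]
A−BK = [-1.8012 -0.7484; -4.1988 -1.7516]
AᵀP(A−BK) = [291.6025 121.4969; 121.4969 50.6289]
P' = Q + AᵀP(A−BK) = [292.8525 120.4969; 120.4969 51.6289]
tr(P') = 344.4814

344.4814


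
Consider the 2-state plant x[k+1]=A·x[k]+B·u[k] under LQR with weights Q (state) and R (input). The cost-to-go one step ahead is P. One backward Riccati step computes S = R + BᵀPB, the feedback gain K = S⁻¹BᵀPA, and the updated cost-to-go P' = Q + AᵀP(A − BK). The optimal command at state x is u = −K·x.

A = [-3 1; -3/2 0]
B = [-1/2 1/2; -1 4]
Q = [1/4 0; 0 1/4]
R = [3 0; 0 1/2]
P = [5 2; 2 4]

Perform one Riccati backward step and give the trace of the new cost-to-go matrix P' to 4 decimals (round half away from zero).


27.3596

BᵀP = [-4.5000 -5.0000; 10.5000 17.0000]
S = R + BᵀPB = [3 0; 0 1/2] + [7.2500 -22.2500; -22.2500 73.2500] = [10.2500 -22.2500; -22.2500 73.7500]
BᵀPA = [21.0000 -4.5000; -57.0000 10.5000]
K = S⁻¹·BᵀPA = [1.0752 -0.3766; -0.4485 0.0287]
A−BK = [-2.2381 0.7973; 1.3692 -0.4916]
AᵀP(A−BK) = [23.8563 -8.4523; -8.4523 3.0034]
P' = Q + AᵀP(A−BK) = [24.1063 -8.4523; -8.4523 3.2534]
tr(P') = 27.3596


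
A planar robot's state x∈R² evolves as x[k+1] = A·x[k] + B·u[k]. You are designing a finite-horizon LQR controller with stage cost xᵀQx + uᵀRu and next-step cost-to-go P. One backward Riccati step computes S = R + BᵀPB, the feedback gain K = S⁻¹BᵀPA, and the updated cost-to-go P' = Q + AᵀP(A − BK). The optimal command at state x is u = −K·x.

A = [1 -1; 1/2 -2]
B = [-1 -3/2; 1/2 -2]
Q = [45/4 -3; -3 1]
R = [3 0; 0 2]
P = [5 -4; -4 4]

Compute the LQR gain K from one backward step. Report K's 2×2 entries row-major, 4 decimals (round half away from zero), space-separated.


BᵀP = [-7.0000 6.0000; 0.5000 -2.0000]
S = R + BᵀPB = [3 0; 0 2] + [10.0000 -1.5000; -1.5000 3.2500] = [13.0000 -1.5000; -1.5000 5.2500]
BᵀPA = [-4.0000 -5.0000; -0.5000 3.5000]
K = S⁻¹·BᵀPA = [-0.3295 -0.3182; -0.1894 0.5758]
A−BK = [0.3864 -0.4545; 0.2860 -0.6894]
AᵀP(A−BK) = [0.5871 0.0152; 0.0152 1.3939]
P' = Q + AᵀP(A−BK) = [11.8371 -2.9848; -2.9848 2.3939]
tr(P') = 14.2311

-0.3295 -0.3182 -0.1894 0.5758


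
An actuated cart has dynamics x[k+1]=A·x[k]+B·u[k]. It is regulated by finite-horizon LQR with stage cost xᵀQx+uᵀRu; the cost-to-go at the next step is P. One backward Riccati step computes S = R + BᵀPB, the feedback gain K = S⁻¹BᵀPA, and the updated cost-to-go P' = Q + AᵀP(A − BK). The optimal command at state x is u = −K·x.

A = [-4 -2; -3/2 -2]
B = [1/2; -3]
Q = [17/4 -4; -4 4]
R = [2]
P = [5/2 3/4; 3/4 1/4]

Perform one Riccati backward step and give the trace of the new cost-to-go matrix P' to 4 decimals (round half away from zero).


64.0015

BᵀP = [-1.0000 -0.3750]
S = R + BᵀPB = [2] + [0.6250] = [2.6250]
BᵀPA = [4.5625 2.7500]
K = S⁻¹·BᵀPA = [1.7381 1.0476]
A−BK = [-4.8690 -2.5238; 3.7143 1.1429]
AᵀP(A−BK) = [41.6324 24.2202; 24.2202 14.1190]
P' = Q + AᵀP(A−BK) = [45.8824 20.2202; 20.2202 18.1190]
tr(P') = 64.0015


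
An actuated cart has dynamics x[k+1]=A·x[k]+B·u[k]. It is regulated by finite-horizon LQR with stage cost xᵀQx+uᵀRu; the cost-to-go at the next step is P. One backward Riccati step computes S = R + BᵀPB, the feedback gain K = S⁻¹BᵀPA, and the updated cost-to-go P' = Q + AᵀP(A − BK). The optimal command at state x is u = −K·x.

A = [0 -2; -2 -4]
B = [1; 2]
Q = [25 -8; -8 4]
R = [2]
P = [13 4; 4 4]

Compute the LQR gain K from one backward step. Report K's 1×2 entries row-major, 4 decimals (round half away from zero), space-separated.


BᵀP = [21.0000 12.0000]
S = R + BᵀPB = [2] + [45.0000] = [47.0000]
BᵀPA = [-24.0000 -90.0000]
K = S⁻¹·BᵀPA = [-0.5106 -1.9149]
A−BK = [0.5106 -0.0851; -0.9787 -0.1702]
AᵀP(A−BK) = [3.7447 2.0426; 2.0426 7.6596]
P' = Q + AᵀP(A−BK) = [28.7447 -5.9574; -5.9574 11.6596]
tr(P') = 40.4043

-0.5106 -1.9149


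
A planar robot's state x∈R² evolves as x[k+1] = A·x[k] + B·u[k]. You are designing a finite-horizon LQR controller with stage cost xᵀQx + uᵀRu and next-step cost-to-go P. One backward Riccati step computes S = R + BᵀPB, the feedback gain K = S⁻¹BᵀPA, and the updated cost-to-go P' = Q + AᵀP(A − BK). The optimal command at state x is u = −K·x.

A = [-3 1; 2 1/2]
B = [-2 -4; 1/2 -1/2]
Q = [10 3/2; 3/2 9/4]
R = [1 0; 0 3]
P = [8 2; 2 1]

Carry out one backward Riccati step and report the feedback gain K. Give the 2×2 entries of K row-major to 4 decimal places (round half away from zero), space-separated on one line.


0.8769 -0.1240 0.2000 -0.2125

BᵀP = [-15.0000 -3.5000; -33.0000 -8.5000]
S = R + BᵀPB = [1 0; 0 3] + [28.2500 61.7500; 61.7500 136.2500] = [29.2500 61.7500; 61.7500 139.2500]
BᵀPA = [38.0000 -16.7500; 82.0000 -37.2500]
K = S⁻¹·BᵀPA = [0.8769 -0.1240; 0.2000 -0.2125]
A−BK = [-0.4462 -0.0981; 1.6615 0.4558]
AᵀP(A−BK) = [2.2769 0.1385; 0.1385 0.2567]
P' = Q + AᵀP(A−BK) = [12.2769 1.6385; 1.6385 2.5067]
tr(P') = 14.7837


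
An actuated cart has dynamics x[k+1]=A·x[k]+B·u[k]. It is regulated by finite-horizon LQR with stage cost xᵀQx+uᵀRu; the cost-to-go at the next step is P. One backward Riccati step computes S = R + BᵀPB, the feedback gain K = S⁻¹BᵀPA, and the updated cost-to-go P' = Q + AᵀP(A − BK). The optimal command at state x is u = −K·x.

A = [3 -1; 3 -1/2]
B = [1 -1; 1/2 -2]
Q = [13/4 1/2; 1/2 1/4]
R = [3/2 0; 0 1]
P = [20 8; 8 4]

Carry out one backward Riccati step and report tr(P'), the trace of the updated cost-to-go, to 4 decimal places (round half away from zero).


8.7789

BᵀP = [24.0000 10.0000; -36.0000 -16.0000]
S = R + BᵀPB = [3/2 0; 0 1] + [29.0000 -44.0000; -44.0000 68.0000] = [30.5000 -44.0000; -44.0000 69.0000]
BᵀPA = [102.0000 -29.0000; -156.0000 44.0000]
K = S⁻¹·BᵀPA = [1.0326 -0.3858; -1.6024 0.3917]
A−BK = [0.3650 -0.2226; -0.7211 0.4763]
AᵀP(A−BK) = [4.7003 -1.5490; -1.5490 0.5786]
P' = Q + AᵀP(A−BK) = [7.9503 -1.0490; -1.0490 0.8286]
tr(P') = 8.7789


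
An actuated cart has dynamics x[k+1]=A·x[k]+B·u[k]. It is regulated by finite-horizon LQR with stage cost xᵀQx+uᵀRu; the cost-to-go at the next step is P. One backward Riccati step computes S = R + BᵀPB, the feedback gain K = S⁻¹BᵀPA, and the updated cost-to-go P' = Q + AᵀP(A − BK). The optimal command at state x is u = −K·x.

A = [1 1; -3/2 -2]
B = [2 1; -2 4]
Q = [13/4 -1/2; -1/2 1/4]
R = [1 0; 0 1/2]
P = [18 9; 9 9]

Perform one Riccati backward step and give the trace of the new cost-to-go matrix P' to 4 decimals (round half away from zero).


BᵀP = [18.0000 0.0000; 54.0000 45.0000]
S = R + BᵀPB = [1 0; 0 1/2] + [36.0000 18.0000; 18.0000 234.0000] = [37.0000 18.0000; 18.0000 234.5000]
BᵀPA = [18.0000 18.0000; -13.5000 -36.0000]
K = S⁻¹·BᵀPA = [0.5345 0.5829; -0.0986 -0.1983]
A−BK = [0.0297 0.0324; -0.0367 -0.0411]
AᵀP(A−BK) = [0.2989 0.3305; 0.3305 0.3696]
P' = Q + AᵀP(A−BK) = [3.5489 -0.1695; -0.1695 0.6196]
tr(P') = 4.1685

4.1685


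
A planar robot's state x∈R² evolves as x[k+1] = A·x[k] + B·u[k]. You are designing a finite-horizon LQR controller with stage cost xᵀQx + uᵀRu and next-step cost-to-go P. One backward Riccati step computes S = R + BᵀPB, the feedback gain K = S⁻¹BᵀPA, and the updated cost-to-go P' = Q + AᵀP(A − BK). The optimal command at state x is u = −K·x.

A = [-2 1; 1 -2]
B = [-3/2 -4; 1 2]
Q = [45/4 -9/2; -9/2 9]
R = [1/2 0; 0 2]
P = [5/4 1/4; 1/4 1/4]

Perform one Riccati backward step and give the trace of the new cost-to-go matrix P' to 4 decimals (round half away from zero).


BᵀP = [-1.6250 -0.1250; -4.5000 -0.5000]
S = R + BᵀPB = [1/2 0; 0 2] + [2.3125 6.2500; 6.2500 17.0000] = [2.8125 6.2500; 6.2500 19.0000]
BᵀPA = [3.1250 -1.3750; 8.5000 -3.5000]
K = S⁻¹·BᵀPA = [0.4348 -0.2957; 0.3043 -0.0870]
A−BK = [-0.1304 0.2087; -0.0435 -1.5304]
AᵀP(A−BK) = [0.3043 -0.0870; -0.0870 0.5391]
P' = Q + AᵀP(A−BK) = [11.5543 -4.5870; -4.5870 9.5391]
tr(P') = 21.0935

21.0935


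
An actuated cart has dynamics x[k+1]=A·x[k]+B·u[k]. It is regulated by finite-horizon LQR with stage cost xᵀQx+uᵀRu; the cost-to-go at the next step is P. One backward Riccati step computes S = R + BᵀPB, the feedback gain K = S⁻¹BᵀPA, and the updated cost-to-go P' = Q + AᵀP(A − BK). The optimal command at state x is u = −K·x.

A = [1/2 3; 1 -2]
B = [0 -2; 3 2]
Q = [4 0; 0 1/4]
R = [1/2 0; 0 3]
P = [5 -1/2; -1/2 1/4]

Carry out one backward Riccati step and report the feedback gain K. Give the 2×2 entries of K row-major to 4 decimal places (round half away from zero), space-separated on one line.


BᵀP = [-1.5000 0.7500; -11.0000 1.5000]
S = R + BᵀPB = [1/2 0; 0 3] + [2.2500 4.5000; 4.5000 25.0000] = [2.7500 4.5000; 4.5000 28.0000]
BᵀPA = [0.0000 -6.0000; -4.0000 -36.0000]
K = S⁻¹·BᵀPA = [0.3172 -0.1057; -0.1938 -1.2687]
A−BK = [0.1123 0.4626; 0.4361 0.8546]
AᵀP(A−BK) = [0.2247 0.9251; 0.9251 5.6916]
P' = Q + AᵀP(A−BK) = [4.2247 0.9251; 0.9251 5.9416]
tr(P') = 10.1663

0.3172 -0.1057 -0.1938 -1.2687


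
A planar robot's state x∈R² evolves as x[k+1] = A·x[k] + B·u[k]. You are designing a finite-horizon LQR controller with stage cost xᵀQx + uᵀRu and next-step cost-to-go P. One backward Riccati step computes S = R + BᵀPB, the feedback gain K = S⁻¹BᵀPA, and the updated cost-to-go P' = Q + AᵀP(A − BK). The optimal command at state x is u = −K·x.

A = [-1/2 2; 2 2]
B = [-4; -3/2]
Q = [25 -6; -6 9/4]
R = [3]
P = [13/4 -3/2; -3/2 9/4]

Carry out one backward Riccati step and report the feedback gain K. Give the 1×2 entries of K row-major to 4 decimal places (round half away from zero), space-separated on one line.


BᵀP = [-10.7500 2.6250]
S = R + BᵀPB = [3] + [39.0625] = [42.0625]
BᵀPA = [10.6250 -16.2500]
K = S⁻¹·BᵀPA = [0.2526 -0.3863]
A−BK = [0.5104 0.4547; 2.3789 1.4205]
AᵀP(A−BK) = [10.1286 5.3548; 5.3548 3.7221]
P' = Q + AᵀP(A−BK) = [35.1286 -0.6452; -0.6452 5.9721]
tr(P') = 41.1008

0.2526 -0.3863


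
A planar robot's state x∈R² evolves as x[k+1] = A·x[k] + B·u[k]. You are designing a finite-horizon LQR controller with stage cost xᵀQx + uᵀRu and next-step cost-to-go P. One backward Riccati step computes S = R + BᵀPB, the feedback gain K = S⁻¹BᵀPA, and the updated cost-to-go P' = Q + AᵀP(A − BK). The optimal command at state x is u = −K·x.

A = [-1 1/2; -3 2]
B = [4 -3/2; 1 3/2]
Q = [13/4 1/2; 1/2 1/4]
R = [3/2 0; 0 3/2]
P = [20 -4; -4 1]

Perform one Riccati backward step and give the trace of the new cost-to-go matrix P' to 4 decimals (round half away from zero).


BᵀP = [76.0000 -15.0000; -36.0000 7.5000]
S = R + BᵀPB = [3/2 0; 0 3/2] + [289.0000 -136.5000; -136.5000 65.2500] = [290.5000 -136.5000; -136.5000 66.7500]
BᵀPA = [-31.0000 8.0000; 13.5000 -3.0000]
K = S⁻¹·BᵀPA = [-0.2986 0.1641; -0.4083 0.2907]
A−BK = [-0.4182 0.2795; -2.0890 1.3999]
AᵀP(A−BK) = [1.2565 -0.8364; -0.8364 0.5591]
P' = Q + AᵀP(A−BK) = [4.5065 -0.3364; -0.3364 0.8091]
tr(P') = 5.3156

5.3156


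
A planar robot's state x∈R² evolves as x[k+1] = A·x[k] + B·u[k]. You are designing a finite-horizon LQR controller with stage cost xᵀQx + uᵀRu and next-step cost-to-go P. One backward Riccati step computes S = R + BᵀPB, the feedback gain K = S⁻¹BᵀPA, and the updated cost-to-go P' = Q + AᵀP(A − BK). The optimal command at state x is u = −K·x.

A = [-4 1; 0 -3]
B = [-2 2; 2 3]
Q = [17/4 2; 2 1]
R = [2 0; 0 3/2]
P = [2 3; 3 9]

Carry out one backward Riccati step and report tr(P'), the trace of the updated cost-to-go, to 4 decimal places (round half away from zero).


BᵀP = [2.0000 12.0000; 13.0000 33.0000]
S = R + BᵀPB = [2 0; 0 3/2] + [20.0000 40.0000; 40.0000 125.0000] = [22.0000 40.0000; 40.0000 126.5000]
BᵀPA = [-8.0000 -34.0000; -52.0000 -86.0000]
K = S⁻¹·BᵀPA = [0.9028 -0.7278; -0.6965 -0.4497]
A−BK = [-0.8014 0.4438; 0.2840 -0.1953]
AᵀP(A−BK) = [3.0025 -1.2071; -1.2071 1.5799]
P' = Q + AᵀP(A−BK) = [7.2525 0.7929; 0.7929 2.5799]
tr(P') = 9.8324

9.8324


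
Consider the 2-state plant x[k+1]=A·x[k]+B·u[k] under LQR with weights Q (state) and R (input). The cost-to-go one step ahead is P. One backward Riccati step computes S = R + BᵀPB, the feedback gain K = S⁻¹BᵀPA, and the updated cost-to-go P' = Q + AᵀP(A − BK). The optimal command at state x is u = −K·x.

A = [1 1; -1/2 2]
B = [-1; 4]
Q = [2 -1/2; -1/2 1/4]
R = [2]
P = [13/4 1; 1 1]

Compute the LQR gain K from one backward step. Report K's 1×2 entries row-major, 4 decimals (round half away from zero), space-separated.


-0.0566 0.5094

BᵀP = [0.7500 3.0000]
S = R + BᵀPB = [2] + [11.2500] = [13.2500]
BᵀPA = [-0.7500 6.7500]
K = S⁻¹·BᵀPA = [-0.0566 0.5094]
A−BK = [0.9434 1.5094; -0.2736 -0.0377]
AᵀP(A−BK) = [2.4575 4.1321; 4.1321 7.8113]
P' = Q + AᵀP(A−BK) = [4.4575 3.6321; 3.6321 8.0613]
tr(P') = 12.5189


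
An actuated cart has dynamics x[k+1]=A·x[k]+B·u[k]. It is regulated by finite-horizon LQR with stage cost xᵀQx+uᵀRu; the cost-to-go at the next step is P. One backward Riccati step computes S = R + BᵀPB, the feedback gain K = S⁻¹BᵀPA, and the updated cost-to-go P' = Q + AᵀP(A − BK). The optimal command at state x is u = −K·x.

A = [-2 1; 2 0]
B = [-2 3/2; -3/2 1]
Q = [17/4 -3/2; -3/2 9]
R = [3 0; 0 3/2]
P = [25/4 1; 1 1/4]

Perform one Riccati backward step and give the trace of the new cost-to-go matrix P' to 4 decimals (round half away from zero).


15.1403

BᵀP = [-14.0000 -2.3750; 10.3750 1.7500]
S = R + BᵀPB = [3 0; 0 3/2] + [31.5625 -23.3750; -23.3750 17.3125] = [34.5625 -23.3750; -23.3750 18.8125]
BᵀPA = [23.2500 -14.0000; -17.2500 10.3750]
K = S⁻¹·BᵀPA = [0.3292 -0.2009; -0.5080 0.3018]
A−BK = [-0.5797 0.1454; 3.0017 -0.6032]
AᵀP(A−BK) = [1.5848 -0.6217; -0.6217 0.3055]
P' = Q + AᵀP(A−BK) = [5.8348 -2.1217; -2.1217 9.3055]
tr(P') = 15.1403


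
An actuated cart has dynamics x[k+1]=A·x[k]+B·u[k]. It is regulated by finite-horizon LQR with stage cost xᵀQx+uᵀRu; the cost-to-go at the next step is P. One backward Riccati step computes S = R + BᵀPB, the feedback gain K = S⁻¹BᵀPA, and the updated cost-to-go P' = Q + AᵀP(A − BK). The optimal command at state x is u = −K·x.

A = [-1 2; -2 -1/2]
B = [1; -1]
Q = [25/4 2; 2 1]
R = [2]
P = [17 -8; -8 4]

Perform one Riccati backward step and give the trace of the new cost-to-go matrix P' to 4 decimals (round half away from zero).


12.8141

BᵀP = [25.0000 -12.0000]
S = R + BᵀPB = [2] + [37.0000] = [39.0000]
BᵀPA = [-1.0000 56.0000]
K = S⁻¹·BᵀPA = [-0.0256 1.4359]
A−BK = [-0.9744 0.5641; -2.0256 0.9359]
AᵀP(A−BK) = [0.9744 -0.5641; -0.5641 4.5897]
P' = Q + AᵀP(A−BK) = [7.2244 1.4359; 1.4359 5.5897]
tr(P') = 12.8141


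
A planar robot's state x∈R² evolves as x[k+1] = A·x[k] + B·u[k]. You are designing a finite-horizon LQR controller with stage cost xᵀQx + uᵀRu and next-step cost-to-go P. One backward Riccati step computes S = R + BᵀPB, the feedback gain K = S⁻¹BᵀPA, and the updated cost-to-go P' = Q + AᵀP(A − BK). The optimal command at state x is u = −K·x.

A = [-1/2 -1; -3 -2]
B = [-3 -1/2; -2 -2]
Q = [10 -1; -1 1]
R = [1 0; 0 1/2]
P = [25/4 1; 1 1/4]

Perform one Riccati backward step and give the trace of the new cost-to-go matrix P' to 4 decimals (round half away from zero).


BᵀP = [-20.7500 -3.5000; -5.1250 -1.0000]
S = R + BᵀPB = [1 0; 0 1/2] + [69.2500 17.3750; 17.3750 4.5625] = [70.2500 17.3750; 17.3750 5.0625]
BᵀPA = [20.8750 27.7500; 5.5625 7.1250]
K = S⁻¹·BᵀPA = [0.1680 0.3105; 0.5221 0.3419]
A−BK = [0.2651 0.1023; -1.6198 -0.6953]
AᵀP(A−BK) = [0.4009 0.2424; 0.2424 0.1988]
P' = Q + AᵀP(A−BK) = [10.4009 -0.7576; -0.7576 1.1988]
tr(P') = 11.5997

11.5997


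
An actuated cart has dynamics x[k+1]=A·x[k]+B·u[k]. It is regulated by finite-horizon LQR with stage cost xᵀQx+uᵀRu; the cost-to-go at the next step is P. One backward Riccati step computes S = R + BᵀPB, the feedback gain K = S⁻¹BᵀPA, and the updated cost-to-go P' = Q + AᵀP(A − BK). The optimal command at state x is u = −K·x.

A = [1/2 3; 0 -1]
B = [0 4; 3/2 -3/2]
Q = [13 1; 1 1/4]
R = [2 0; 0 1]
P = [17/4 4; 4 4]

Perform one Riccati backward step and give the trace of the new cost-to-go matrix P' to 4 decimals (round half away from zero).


BᵀP = [6.0000 6.0000; 11.0000 10.0000]
S = R + BᵀPB = [2 0; 0 1] + [9.0000 15.0000; 15.0000 29.0000] = [11.0000 15.0000; 15.0000 30.0000]
BᵀPA = [3.0000 12.0000; 5.5000 23.0000]
K = S⁻¹·BᵀPA = [0.0714 0.1429; 0.1476 0.6952]
A−BK = [-0.0905 0.2190; 0.1143 -0.1714]
AᵀP(A−BK) = [0.0363 0.1226; 0.1226 0.5452]
P' = Q + AᵀP(A−BK) = [13.0363 1.1226; 1.1226 0.7952]
tr(P') = 13.8315

13.8315


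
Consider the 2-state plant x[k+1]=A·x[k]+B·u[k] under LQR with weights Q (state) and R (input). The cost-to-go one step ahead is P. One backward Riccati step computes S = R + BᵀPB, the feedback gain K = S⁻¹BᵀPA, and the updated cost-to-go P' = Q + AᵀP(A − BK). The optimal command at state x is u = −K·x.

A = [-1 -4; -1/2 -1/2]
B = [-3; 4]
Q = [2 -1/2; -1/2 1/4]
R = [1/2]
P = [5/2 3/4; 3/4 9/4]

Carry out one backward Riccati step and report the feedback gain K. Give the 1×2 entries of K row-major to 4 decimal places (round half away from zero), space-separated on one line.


BᵀP = [-4.5000 6.7500]
S = R + BᵀPB = [1/2] + [40.5000] = [41.0000]
BᵀPA = [1.1250 14.6250]
K = S⁻¹·BᵀPA = [0.0274 0.3567]
A−BK = [-0.9177 -2.9299; -0.6098 -1.9268]
AᵀP(A−BK) = [3.7816 12.0362; 12.0362 38.3457]
P' = Q + AᵀP(A−BK) = [5.7816 11.5362; 11.5362 38.5957]
tr(P') = 44.3773

0.0274 0.3567


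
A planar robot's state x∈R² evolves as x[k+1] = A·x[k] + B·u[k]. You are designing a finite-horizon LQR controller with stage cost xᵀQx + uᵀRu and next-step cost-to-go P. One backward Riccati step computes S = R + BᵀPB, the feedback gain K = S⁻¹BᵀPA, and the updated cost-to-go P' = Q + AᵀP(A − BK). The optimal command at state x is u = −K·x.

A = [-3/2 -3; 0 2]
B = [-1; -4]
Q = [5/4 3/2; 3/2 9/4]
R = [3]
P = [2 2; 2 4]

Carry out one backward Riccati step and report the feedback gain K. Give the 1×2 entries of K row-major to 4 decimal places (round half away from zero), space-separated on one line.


BᵀP = [-10.0000 -18.0000]
S = R + BᵀPB = [3] + [82.0000] = [85.0000]
BᵀPA = [15.0000 -6.0000]
K = S⁻¹·BᵀPA = [0.1765 -0.0706]
A−BK = [-1.3235 -3.0706; 0.7059 1.7176]
AᵀP(A−BK) = [1.8529 4.0588; 4.0588 9.5765]
P' = Q + AᵀP(A−BK) = [3.1029 5.5588; 5.5588 11.8265]
tr(P') = 14.9294

0.1765 -0.0706


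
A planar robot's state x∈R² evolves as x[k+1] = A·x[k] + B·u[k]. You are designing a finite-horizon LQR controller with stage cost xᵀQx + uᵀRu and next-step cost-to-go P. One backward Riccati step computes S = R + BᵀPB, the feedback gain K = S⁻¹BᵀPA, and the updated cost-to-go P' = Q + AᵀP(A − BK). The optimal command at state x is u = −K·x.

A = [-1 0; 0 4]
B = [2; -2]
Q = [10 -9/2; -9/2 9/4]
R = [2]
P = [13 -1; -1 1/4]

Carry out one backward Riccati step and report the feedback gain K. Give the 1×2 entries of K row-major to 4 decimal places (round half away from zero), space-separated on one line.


-0.4444 -0.1587

BᵀP = [28.0000 -2.5000]
S = R + BᵀPB = [2] + [61.0000] = [63.0000]
BᵀPA = [-28.0000 -10.0000]
K = S⁻¹·BᵀPA = [-0.4444 -0.1587]
A−BK = [-0.1111 0.3175; -0.8889 3.6825]
AᵀP(A−BK) = [0.5556 -0.4444; -0.4444 2.4127]
P' = Q + AᵀP(A−BK) = [10.5556 -4.9444; -4.9444 4.6627]
tr(P') = 15.2183


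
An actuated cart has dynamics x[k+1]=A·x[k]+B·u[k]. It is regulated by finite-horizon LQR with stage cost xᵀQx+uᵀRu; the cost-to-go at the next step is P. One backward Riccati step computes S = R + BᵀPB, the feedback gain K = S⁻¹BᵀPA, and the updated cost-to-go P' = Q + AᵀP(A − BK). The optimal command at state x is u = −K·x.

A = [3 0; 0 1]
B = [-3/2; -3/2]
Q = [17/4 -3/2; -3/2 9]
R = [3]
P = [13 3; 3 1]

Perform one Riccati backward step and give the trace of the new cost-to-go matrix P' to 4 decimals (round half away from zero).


22.5000

BᵀP = [-24.0000 -6.0000]
S = R + BᵀPB = [3] + [45.0000] = [48.0000]
BᵀPA = [-72.0000 -6.0000]
K = S⁻¹·BᵀPA = [-1.5000 -0.1250]
A−BK = [0.7500 -0.1875; -2.2500 0.8125]
AᵀP(A−BK) = [9.0000 0.0000; 0.0000 0.2500]
P' = Q + AᵀP(A−BK) = [13.2500 -1.5000; -1.5000 9.2500]
tr(P') = 22.5000


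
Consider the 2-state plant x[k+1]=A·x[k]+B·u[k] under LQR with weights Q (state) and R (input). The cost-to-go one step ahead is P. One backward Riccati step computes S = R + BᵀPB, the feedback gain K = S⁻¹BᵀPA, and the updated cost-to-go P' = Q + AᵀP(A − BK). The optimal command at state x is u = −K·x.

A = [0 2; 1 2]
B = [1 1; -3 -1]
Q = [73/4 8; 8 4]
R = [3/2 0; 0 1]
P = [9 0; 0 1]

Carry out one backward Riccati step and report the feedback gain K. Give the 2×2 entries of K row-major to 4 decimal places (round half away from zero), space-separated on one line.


BᵀP = [9.0000 -3.0000; 9.0000 -1.0000]
S = R + BᵀPB = [3/2 0; 0 1] + [18.0000 12.0000; 12.0000 10.0000] = [19.5000 12.0000; 12.0000 11.0000]
BᵀPA = [-3.0000 12.0000; -1.0000 16.0000]
K = S⁻¹·BᵀPA = [-0.2979 -0.8511; 0.2340 2.3830]
A−BK = [0.0638 0.4681; 0.3404 1.8298]
AᵀP(A−BK) = [0.3404 1.8298; 1.8298 12.0851]
P' = Q + AᵀP(A−BK) = [18.5904 9.8298; 9.8298 16.0851]
tr(P') = 34.6755

-0.2979 -0.8511 0.2340 2.3830


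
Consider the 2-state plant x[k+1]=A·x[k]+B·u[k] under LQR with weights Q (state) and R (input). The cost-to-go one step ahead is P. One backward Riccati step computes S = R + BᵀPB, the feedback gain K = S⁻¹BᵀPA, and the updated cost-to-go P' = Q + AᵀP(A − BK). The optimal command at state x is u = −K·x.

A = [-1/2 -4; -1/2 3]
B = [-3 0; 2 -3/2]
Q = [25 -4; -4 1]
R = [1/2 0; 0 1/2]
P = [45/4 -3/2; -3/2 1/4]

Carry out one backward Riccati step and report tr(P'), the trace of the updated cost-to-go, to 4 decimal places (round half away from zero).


26.9357

BᵀP = [-36.7500 5.0000; 2.2500 -0.3750]
S = R + BᵀPB = [1/2 0; 0 1/2] + [120.2500 -7.5000; -7.5000 0.5625] = [120.7500 -7.5000; -7.5000 1.0625]
BᵀPA = [15.8750 162.0000; -0.9375 -10.1250]
K = S⁻¹·BᵀPA = [0.1365 1.3351; 0.0813 -0.1054]
A−BK = [-0.0904 0.0052; -0.6511 0.1718]
AᵀP(A−BK) = [0.0340 0.0820; 0.0820 0.9018]
P' = Q + AᵀP(A−BK) = [25.0340 -3.9180; -3.9180 1.9018]
tr(P') = 26.9357


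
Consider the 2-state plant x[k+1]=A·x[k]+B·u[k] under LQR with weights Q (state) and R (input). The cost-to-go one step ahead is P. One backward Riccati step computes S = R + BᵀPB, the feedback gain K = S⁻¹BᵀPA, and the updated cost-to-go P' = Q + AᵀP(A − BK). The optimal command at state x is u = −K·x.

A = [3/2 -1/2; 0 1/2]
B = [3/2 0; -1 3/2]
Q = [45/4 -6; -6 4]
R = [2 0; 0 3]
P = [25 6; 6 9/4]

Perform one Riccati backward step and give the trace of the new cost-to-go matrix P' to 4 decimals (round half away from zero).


BᵀP = [31.5000 6.7500; 9.0000 3.3750]
S = R + BᵀPB = [2 0; 0 3] + [40.5000 10.1250; 10.1250 5.0625] = [42.5000 10.1250; 10.1250 8.0625]
BᵀPA = [47.2500 -12.3750; 13.5000 -2.8125]
K = S⁻¹·BᵀPA = [1.0172 -0.2969; 0.3970 0.0240]
A−BK = [-0.0258 -0.0547; 0.4216 0.1671]
AᵀP(A−BK) = [2.8284 -0.5458; -0.5458 0.2059]
P' = Q + AᵀP(A−BK) = [14.0784 -6.5458; -6.5458 4.2059]
tr(P') = 18.2844

18.2844


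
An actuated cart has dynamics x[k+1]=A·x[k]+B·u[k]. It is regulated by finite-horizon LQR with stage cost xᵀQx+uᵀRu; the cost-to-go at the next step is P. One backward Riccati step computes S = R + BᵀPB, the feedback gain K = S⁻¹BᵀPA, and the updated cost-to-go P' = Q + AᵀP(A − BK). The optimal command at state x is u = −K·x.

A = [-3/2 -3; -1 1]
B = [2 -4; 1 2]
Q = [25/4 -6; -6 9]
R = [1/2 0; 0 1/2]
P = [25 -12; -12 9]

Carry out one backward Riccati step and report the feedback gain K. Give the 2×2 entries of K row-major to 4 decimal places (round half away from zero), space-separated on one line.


-0.8242 -0.2461 -0.0478 0.6256

BᵀP = [38.0000 -15.0000; -124.0000 66.0000]
S = R + BᵀPB = [1/2 0; 0 1/2] + [61.0000 -182.0000; -182.0000 628.0000] = [61.5000 -182.0000; -182.0000 628.5000]
BᵀPA = [-42.0000 -129.0000; 120.0000 438.0000]
K = S⁻¹·BᵀPA = [-0.8242 -0.2461; -0.0478 0.6256]
A−BK = [-0.0425 -0.0053; -0.0803 -0.0052]
AᵀP(A−BK) = [0.3621 0.0881; 0.0881 0.2263]
P' = Q + AᵀP(A−BK) = [6.6121 -5.9119; -5.9119 9.2263]
tr(P') = 15.8384
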